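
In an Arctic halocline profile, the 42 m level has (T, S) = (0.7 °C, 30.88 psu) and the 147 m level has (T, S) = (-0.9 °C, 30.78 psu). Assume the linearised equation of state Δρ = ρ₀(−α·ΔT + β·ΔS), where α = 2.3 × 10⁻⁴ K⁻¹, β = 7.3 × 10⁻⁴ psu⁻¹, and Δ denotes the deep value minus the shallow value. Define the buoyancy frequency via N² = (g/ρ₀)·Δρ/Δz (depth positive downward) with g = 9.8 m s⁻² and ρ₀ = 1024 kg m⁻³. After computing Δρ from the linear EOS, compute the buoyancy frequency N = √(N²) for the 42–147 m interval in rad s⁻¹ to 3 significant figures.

ΔT = -1.6 K, ΔS = -0.10 psu (deep − shallow).
Δρ/ρ₀ = −αΔT + βΔS = 3.68 × 10⁻⁴ − 7.30 × 10⁻⁵ = 2.95 × 10⁻⁴, so Δρ ≈ 0.3021 kg m⁻³.
N² = (g/ρ₀)·Δρ/Δz = g·(Δρ/ρ₀)/Δz = 9.8 × 2.95 × 10⁻⁴ / 105 = 2.7533 × 10⁻⁵ s⁻².
N = √(2.7533 × 10⁻⁵) = 5.2472 × 10⁻³ rad s⁻¹ ≈ 5.25 × 10⁻³ rad s⁻¹.

5.25 × 10⁻³ rad s⁻¹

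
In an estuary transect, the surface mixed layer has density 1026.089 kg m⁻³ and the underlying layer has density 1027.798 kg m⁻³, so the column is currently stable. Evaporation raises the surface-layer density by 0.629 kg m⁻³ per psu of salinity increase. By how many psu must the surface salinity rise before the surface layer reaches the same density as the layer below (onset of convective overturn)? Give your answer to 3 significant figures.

Density deficit of the surface layer: 1027.798 − 1026.089 = 1.709 kg m⁻³.
Required change = 1.709 / 0.629 = 2.72 psu.

2.72 psu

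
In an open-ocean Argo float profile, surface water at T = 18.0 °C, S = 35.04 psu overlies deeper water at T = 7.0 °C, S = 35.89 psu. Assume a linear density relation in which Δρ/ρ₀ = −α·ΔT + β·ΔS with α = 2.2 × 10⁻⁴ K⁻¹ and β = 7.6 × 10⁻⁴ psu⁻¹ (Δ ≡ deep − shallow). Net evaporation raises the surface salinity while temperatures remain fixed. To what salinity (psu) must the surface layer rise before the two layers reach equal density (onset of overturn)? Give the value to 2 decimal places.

Neutral buoyancy requires −α(T_deep − T_surf) + β(S_deep − S_surf′) = 0.
S_surf′ = S_deep − (α/β)·ΔT = 35.89 − (2.2 × 10⁻⁴/7.6 × 10⁻⁴)·(-11.0) = 39.0742 psu.
Increase required: 39.0742 − 35.04 = 4.0342 psu.

39.07 psu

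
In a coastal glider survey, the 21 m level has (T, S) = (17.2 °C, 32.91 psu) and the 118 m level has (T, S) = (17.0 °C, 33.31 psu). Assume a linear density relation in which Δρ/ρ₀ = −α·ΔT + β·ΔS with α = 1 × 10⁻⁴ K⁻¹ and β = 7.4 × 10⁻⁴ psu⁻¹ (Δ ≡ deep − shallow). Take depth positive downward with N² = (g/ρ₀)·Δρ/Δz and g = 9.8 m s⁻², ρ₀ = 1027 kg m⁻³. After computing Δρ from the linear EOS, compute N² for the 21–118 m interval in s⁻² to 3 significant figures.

ΔT = -0.2 K, ΔS = +0.40 psu (deep − shallow).
Δρ/ρ₀ = −αΔT + βΔS = 2.00 × 10⁻⁵ + 2.96 × 10⁻⁴ = 3.16 × 10⁻⁴, so Δρ ≈ 0.3245 kg m⁻³.
N² = (g/ρ₀)·Δρ/Δz = g·(Δρ/ρ₀)/Δz = 9.8 × 3.16 × 10⁻⁴ / 97 = 3.1926 × 10⁻⁵ s⁻² ≈ 3.19 × 10⁻⁵ s⁻².

3.19 × 10⁻⁵ s⁻²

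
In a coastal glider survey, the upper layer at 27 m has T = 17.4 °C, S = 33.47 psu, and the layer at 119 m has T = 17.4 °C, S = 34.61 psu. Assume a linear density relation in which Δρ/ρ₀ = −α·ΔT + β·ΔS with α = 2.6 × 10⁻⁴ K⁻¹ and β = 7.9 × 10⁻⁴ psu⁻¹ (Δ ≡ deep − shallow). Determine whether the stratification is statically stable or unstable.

ΔT = 17.4 − 17.4 = +0.0 K and ΔS = 34.61 − 33.47 = +1.14 psu (deep − shallow).
−αΔT = 0; βΔS = 9.006 × 10⁻⁴; sum Δρ/ρ₀ = 9.006 × 10⁻⁴.
Δρ/ρ₀ > 0, so Δρ > 0: deeper water is denser → statically stable.

stable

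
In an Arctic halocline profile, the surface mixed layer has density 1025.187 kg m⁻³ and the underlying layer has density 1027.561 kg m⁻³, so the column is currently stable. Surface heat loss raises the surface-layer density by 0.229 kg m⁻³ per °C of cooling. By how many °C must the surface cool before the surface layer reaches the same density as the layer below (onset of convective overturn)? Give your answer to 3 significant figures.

Density deficit of the surface layer: 1027.561 − 1025.187 = 2.374 kg m⁻³.
Required change = 2.374 / 0.229 = 10.4 °C.

10.4 °C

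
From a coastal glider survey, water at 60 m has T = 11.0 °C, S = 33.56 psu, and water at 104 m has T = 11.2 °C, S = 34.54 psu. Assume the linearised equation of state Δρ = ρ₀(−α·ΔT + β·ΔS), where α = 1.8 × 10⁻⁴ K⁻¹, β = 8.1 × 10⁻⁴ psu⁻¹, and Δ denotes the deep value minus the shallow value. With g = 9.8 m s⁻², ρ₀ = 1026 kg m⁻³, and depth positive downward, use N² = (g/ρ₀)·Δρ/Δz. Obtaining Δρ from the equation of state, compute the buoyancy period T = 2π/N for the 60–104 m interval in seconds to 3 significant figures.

ΔT = +0.2 K, ΔS = +0.98 psu (deep − shallow).
Δρ/ρ₀ = −αΔT + βΔS = -3.60 × 10⁻⁵ + 7.938 × 10⁻⁴ = 7.578 × 10⁻⁴, so Δρ ≈ 0.7775 kg m⁻³.
N² = (g/ρ₀)·Δρ/Δz = g·(Δρ/ρ₀)/Δz = 9.8 × 7.578 × 10⁻⁴ / 44 = 1.6878 × 10⁻⁴ s⁻².
N = √(1.6878 × 10⁻⁴) = 0.012992 rad s⁻¹ → T = 2π/N = 483.62 s ≈ 484 s.

484 s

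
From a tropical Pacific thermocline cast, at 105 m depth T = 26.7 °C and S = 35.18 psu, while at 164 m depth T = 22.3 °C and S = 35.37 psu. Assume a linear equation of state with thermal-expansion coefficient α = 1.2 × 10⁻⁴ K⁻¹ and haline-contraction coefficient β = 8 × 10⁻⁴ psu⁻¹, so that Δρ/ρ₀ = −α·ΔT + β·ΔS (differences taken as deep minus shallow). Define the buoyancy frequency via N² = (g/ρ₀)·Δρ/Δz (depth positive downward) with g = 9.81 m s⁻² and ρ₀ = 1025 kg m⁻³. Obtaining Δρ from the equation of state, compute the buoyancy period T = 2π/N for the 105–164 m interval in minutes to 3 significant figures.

9.85 min

ΔT = -4.4 K, ΔS = +0.19 psu (deep − shallow).
Δρ/ρ₀ = −αΔT + βΔS = 5.28 × 10⁻⁴ + 1.52 × 10⁻⁴ = 6.80 × 10⁻⁴, so Δρ ≈ 0.6970 kg m⁻³.
N² = (g/ρ₀)·Δρ/Δz = g·(Δρ/ρ₀)/Δz = 9.81 × 6.80 × 10⁻⁴ / 59 = 1.1306 × 10⁻⁴ s⁻².
N = √(1.1306 × 10⁻⁴) = 0.010633 rad s⁻¹ → T = 2π/N = 590.91 s = 9.8485 min ≈ 9.85 min.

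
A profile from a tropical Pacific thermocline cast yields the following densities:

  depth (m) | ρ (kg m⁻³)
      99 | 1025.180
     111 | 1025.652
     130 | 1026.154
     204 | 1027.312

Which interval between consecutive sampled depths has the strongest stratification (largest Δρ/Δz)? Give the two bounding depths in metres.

99–111 m

Compute the density gradient over each adjacent pair:
  99–111 m: Δρ/Δz = 0.472/12 = 0.039 kg m⁻⁴
  111–130 m: Δρ/Δz = 0.502/19 = 0.026 kg m⁻⁴
  130–204 m: Δρ/Δz = 1.158/74 = 0.016 kg m⁻⁴
The largest gradient is in the 99–111 m interval — the pycnocline.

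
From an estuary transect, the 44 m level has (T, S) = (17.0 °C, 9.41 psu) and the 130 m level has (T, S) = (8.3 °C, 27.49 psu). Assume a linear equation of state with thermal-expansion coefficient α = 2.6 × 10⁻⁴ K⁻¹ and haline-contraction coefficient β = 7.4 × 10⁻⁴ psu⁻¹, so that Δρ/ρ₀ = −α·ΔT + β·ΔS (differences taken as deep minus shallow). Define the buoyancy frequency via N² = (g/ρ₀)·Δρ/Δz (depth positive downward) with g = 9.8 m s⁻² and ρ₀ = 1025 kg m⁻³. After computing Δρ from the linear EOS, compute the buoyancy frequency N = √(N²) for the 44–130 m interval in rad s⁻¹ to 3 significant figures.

0.0422 rad s⁻¹

ΔT = -8.7 K, ΔS = +18.08 psu (deep − shallow).
Δρ/ρ₀ = −αΔT + βΔS = 2.262 × 10⁻³ + 0.0133792 = 0.0156412, so Δρ ≈ 16.03 kg m⁻³.
N² = (g/ρ₀)·Δρ/Δz = g·(Δρ/ρ₀)/Δz = 9.8 × 0.0156412 / 86 = 1.7824 × 10⁻³ s⁻².
N = √(1.7824 × 10⁻³) = 0.042218 rad s⁻¹ ≈ 0.0422 rad s⁻¹.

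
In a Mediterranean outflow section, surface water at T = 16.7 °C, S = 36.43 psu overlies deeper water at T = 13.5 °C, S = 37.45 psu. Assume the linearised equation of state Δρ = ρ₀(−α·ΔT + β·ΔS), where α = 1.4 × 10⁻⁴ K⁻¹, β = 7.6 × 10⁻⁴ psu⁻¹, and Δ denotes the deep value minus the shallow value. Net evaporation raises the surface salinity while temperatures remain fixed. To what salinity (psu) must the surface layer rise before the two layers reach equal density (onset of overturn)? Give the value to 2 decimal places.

38.04 psu

Neutral buoyancy requires −α(T_deep − T_surf) + β(S_deep − S_surf′) = 0.
S_surf′ = S_deep − (α/β)·ΔT = 37.45 − (1.4 × 10⁻⁴/7.6 × 10⁻⁴)·(-3.2) = 38.0395 psu.
Increase required: 38.0395 − 36.43 = 1.6095 psu.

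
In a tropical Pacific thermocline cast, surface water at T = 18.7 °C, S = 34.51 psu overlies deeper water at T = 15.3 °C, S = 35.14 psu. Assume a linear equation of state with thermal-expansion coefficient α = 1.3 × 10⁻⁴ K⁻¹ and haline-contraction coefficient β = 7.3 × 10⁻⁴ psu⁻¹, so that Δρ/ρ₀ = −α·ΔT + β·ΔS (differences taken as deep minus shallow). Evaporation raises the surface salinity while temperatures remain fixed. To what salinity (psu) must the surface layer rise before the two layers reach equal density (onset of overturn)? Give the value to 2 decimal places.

Neutral buoyancy requires −α(T_deep − T_surf) + β(S_deep − S_surf′) = 0.
S_surf′ = S_deep − (α/β)·ΔT = 35.14 − (1.3 × 10⁻⁴/7.3 × 10⁻⁴)·(-3.4) = 35.7455 psu.
Increase required: 35.7455 − 34.51 = 1.2355 psu.

35.75 psu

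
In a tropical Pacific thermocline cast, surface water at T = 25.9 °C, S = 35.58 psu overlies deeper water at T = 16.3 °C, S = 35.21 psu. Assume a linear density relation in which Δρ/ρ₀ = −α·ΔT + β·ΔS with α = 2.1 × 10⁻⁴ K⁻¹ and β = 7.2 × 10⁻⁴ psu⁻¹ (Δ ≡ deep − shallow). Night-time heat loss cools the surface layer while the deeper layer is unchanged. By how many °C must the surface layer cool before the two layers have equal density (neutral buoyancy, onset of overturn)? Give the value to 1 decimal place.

Neutral buoyancy requires Δρ = 0, i.e. −α(T_deep − T_surf′) + β(S_deep − S_surf) = 0.
T_surf′ = T_deep − (β/α)·ΔS = 16.3 − (7.2 × 10⁻⁴/2.1 × 10⁻⁴)·(-0.37) = 17.569 °C.
Cooling required: 25.9 − (17.569) = 8.331 °C.

8.3 °C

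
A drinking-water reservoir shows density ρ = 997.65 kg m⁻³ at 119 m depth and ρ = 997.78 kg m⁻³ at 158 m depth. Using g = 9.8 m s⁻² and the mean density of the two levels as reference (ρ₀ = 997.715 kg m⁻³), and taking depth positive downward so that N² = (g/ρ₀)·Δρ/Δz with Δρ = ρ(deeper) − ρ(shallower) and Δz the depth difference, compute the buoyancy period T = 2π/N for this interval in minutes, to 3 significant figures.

18.3 min

Δρ = 997.78 − 997.65 = 0.13 kg m⁻³ over Δz = 158 − 119 = 39 m.
N² = (9.8/997.715) × (0.13/39) = 3.2741 × 10⁻⁵ s⁻².
N = √(3.2741 × 10⁻⁵) = 5.7220 × 10⁻³ rad s⁻¹, so T = 2π/N = 1.0981 × 10³ s = 18.302 min ≈ 18.3 min.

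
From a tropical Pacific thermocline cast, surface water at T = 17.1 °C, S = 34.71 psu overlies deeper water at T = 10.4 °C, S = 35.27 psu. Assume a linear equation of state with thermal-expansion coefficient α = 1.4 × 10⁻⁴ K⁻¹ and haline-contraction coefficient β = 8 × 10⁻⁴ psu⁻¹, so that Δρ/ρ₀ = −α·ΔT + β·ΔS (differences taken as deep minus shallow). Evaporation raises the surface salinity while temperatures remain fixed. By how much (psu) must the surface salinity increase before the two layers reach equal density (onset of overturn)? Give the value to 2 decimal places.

Neutral buoyancy requires −α(T_deep − T_surf) + β(S_deep − S_surf′) = 0.
S_surf′ = S_deep − (α/β)·ΔT = 35.27 − (1.4 × 10⁻⁴/8 × 10⁻⁴)·(-6.7) = 36.4425 psu.
Increase required: 36.4425 − 34.71 = 1.7325 psu.

1.73 psu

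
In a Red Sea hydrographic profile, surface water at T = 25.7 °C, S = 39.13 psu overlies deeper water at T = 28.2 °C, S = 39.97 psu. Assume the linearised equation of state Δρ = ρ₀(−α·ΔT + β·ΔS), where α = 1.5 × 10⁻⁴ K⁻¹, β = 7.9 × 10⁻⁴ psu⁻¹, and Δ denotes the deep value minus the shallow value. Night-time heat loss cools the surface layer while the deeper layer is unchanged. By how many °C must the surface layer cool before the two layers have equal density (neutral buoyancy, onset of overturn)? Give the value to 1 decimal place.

1.9 °C

Neutral buoyancy requires Δρ = 0, i.e. −α(T_deep − T_surf′) + β(S_deep − S_surf) = 0.
T_surf′ = T_deep − (β/α)·ΔS = 28.2 − (7.9 × 10⁻⁴/1.5 × 10⁻⁴)·(+0.84) = 23.776 °C.
Cooling required: 25.7 − (23.776) = 1.924 °C.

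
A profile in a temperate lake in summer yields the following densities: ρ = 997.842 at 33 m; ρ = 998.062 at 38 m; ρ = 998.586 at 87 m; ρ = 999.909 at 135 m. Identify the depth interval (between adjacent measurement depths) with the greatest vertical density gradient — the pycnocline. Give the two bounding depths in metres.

33–38 m

Compute the density gradient over each adjacent pair:
  33–38 m: Δρ/Δz = 0.220/5 = 0.044 kg m⁻⁴
  38–87 m: Δρ/Δz = 0.524/49 = 0.011 kg m⁻⁴
  87–135 m: Δρ/Δz = 1.323/48 = 0.028 kg m⁻⁴
The largest gradient is in the 33–38 m interval — the pycnocline.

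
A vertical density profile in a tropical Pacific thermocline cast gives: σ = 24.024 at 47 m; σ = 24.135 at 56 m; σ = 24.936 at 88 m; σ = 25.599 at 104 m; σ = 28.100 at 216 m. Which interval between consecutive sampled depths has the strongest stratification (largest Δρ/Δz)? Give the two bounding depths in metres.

Compute the density gradient over each adjacent pair:
  47–56 m: Δρ/Δz = 0.111/9 = 0.012 kg m⁻⁴
  56–88 m: Δρ/Δz = 0.801/32 = 0.025 kg m⁻⁴
  88–104 m: Δρ/Δz = 0.663/16 = 0.041 kg m⁻⁴
  104–216 m: Δρ/Δz = 2.501/112 = 0.022 kg m⁻⁴
The largest gradient is in the 88–104 m interval — the pycnocline.

88–104 m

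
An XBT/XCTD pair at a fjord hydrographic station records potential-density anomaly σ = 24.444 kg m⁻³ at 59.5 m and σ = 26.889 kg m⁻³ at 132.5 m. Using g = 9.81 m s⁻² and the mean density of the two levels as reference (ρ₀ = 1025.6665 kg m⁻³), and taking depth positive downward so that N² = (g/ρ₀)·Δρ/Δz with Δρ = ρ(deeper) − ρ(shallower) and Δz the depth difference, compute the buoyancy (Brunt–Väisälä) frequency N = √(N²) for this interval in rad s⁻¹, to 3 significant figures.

Δρ = 1026.889 − 1024.444 = 2.445 kg m⁻³ over Δz = 132.5 − 59.5 = 73 m.
N² = (9.81/1025.6665) × (2.445/73) = 3.2035 × 10⁻⁴ s⁻².
N = √(3.2035 × 10⁻⁴) = 0.017898 rad s⁻¹ ≈ 0.0179 rad s⁻¹.
Since Δρ > 0 the layer is stably stratified.

0.0179 rad s⁻¹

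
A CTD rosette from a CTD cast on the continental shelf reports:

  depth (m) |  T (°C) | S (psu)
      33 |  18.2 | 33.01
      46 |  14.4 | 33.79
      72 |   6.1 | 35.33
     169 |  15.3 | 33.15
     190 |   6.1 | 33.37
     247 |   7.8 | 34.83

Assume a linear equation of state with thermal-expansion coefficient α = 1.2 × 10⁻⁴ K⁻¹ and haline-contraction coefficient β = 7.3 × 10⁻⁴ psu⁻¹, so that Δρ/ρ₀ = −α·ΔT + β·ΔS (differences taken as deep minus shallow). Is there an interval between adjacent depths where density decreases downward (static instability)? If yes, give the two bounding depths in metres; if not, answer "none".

Evaluate Δρ/ρ₀ = −αΔT + βΔS across each adjacent pair:
  33–46 m: −αΔT+βΔS = −(1.2 × 10⁻⁴)(-3.8)+(7.3 × 10⁻⁴)(+0.78) = 1.0 × 10⁻³ → stable
  46–72 m: −αΔT+βΔS = −(1.2 × 10⁻⁴)(-8.3)+(7.3 × 10⁻⁴)(+1.54) = 2.1 × 10⁻³ → stable
  72–169 m: −αΔT+βΔS = −(1.2 × 10⁻⁴)(+9.2)+(7.3 × 10⁻⁴)(-2.18) = -2.7 × 10⁻³ → UNSTABLE
  169–190 m: −αΔT+βΔS = −(1.2 × 10⁻⁴)(-9.2)+(7.3 × 10⁻⁴)(+0.22) = 1.3 × 10⁻³ → stable
  190–247 m: −αΔT+βΔS = −(1.2 × 10⁻⁴)(+1.7)+(7.3 × 10⁻⁴)(+1.46) = 8.6 × 10⁻⁴ → stable
The 72–169 m interval has Δρ < 0: lighter water underlies denser water.

72–169 m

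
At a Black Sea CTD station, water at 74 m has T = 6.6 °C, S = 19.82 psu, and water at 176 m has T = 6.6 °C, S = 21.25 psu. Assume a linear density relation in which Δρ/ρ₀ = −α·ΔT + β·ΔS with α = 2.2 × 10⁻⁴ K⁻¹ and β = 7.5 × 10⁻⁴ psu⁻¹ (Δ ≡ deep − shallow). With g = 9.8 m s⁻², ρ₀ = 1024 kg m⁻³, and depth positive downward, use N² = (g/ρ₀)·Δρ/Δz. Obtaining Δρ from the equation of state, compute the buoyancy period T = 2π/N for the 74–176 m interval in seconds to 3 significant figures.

619 s

ΔT = +0.0 K, ΔS = +1.43 psu (deep − shallow).
Δρ/ρ₀ = −αΔT + βΔS = 0 + 1.0725 × 10⁻³ = 1.0725 × 10⁻³, so Δρ ≈ 1.098 kg m⁻³.
N² = (g/ρ₀)·Δρ/Δz = g·(Δρ/ρ₀)/Δz = 9.8 × 1.0725 × 10⁻³ / 102 = 1.0304 × 10⁻⁴ s⁻².
N = √(1.0304 × 10⁻⁴) = 0.010151 rad s⁻¹ → T = 2π/N = 618.97 s ≈ 619 s.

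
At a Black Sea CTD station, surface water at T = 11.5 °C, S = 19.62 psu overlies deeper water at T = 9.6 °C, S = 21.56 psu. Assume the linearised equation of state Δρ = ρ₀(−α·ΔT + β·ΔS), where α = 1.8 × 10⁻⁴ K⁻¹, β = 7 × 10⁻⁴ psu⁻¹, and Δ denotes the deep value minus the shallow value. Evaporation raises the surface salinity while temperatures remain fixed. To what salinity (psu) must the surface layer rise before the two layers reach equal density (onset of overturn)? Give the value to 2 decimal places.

22.05 psu

Neutral buoyancy requires −α(T_deep − T_surf) + β(S_deep − S_surf′) = 0.
S_surf′ = S_deep − (α/β)·ΔT = 21.56 − (1.8 × 10⁻⁴/7 × 10⁻⁴)·(-1.9) = 22.0486 psu.
Increase required: 22.0486 − 19.62 = 2.4286 psu.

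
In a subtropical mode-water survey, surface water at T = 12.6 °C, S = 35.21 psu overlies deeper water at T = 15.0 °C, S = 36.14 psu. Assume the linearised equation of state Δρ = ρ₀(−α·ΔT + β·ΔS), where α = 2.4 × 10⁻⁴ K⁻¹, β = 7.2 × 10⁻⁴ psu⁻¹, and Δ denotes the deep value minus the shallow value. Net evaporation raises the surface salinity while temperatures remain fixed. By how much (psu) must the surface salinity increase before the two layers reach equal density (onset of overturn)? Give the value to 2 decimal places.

0.13 psu

Neutral buoyancy requires −α(T_deep − T_surf) + β(S_deep − S_surf′) = 0.
S_surf′ = S_deep − (α/β)·ΔT = 36.14 − (2.4 × 10⁻⁴/7.2 × 10⁻⁴)·(+2.4) = 35.3400 psu.
Increase required: 35.3400 − 35.21 = 0.1300 psu.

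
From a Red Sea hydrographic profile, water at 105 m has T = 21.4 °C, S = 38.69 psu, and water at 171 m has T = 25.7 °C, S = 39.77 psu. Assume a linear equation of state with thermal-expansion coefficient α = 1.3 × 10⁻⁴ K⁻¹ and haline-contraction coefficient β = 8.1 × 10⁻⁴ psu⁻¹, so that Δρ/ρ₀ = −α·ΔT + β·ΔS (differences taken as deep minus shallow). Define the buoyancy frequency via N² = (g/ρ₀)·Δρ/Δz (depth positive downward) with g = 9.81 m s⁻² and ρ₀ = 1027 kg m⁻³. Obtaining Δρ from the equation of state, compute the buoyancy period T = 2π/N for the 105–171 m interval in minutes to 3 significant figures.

15.3 min

ΔT = +4.3 K, ΔS = +1.08 psu (deep − shallow).
Δρ/ρ₀ = −αΔT + βΔS = -5.59 × 10⁻⁴ + 8.748 × 10⁻⁴ = 3.158 × 10⁻⁴, so Δρ ≈ 0.3243 kg m⁻³.
N² = (g/ρ₀)·Δρ/Δz = g·(Δρ/ρ₀)/Δz = 9.81 × 3.158 × 10⁻⁴ / 66 = 4.6939 × 10⁻⁵ s⁻².
N = √(4.6939 × 10⁻⁵) = 6.8512 × 10⁻³ rad s⁻¹ → T = 2π/N = 917.09 s = 15.285 min ≈ 15.3 min.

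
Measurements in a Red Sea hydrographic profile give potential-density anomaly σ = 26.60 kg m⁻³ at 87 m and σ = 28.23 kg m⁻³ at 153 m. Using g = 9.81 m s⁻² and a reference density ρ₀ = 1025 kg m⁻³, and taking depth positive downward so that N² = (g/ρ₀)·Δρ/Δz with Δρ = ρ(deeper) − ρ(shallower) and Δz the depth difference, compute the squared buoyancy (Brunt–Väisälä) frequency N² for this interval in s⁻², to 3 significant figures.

2.36 × 10⁻⁴ s⁻²

Δρ = 1028.23 − 1026.60 = 1.63 kg m⁻³ over Δz = 153 − 87 = 66 m.
N² = (9.81/1025) × (1.63/66) = 2.3637 × 10⁻⁴ s⁻² ≈ 2.36 × 10⁻⁴ s⁻².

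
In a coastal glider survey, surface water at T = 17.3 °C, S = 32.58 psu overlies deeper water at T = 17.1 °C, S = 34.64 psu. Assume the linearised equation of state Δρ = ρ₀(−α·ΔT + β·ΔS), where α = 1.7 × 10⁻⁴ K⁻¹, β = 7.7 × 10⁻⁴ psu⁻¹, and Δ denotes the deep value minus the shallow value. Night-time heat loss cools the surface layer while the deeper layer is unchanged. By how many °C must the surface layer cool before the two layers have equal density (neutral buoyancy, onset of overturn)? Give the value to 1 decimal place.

9.5 °C

Neutral buoyancy requires Δρ = 0, i.e. −α(T_deep − T_surf′) + β(S_deep − S_surf) = 0.
T_surf′ = T_deep − (β/α)·ΔS = 17.1 − (7.7 × 10⁻⁴/1.7 × 10⁻⁴)·(+2.06) = 7.769 °C.
Cooling required: 17.3 − (7.769) = 9.531 °C.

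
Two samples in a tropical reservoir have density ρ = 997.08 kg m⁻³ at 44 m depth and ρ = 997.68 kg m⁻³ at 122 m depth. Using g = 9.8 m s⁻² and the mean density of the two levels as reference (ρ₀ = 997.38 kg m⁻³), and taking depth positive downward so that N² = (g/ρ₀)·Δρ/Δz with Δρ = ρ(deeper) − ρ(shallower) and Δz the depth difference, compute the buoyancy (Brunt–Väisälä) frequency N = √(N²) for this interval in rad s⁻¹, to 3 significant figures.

Δρ = 997.68 − 997.08 = 0.60 kg m⁻³ over Δz = 122 − 44 = 78 m.
N² = (9.8/997.38) × (0.60/78) = 7.5583 × 10⁻⁵ s⁻².
N = √(7.5583 × 10⁻⁵) = 8.6938 × 10⁻³ rad s⁻¹ ≈ 8.69 × 10⁻³ rad s⁻¹.

8.69 × 10⁻³ rad s⁻¹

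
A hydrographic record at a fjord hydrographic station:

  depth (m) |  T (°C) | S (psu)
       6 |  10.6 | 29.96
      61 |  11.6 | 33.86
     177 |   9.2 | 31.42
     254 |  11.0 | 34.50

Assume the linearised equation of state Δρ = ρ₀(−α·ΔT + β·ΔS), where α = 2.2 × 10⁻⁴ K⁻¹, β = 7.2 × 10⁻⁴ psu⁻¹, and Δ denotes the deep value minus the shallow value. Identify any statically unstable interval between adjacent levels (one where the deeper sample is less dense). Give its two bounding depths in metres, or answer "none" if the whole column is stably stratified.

Evaluate Δρ/ρ₀ = −αΔT + βΔS across each adjacent pair:
  6–61 m: −αΔT+βΔS = −(2.2 × 10⁻⁴)(+1.0)+(7.2 × 10⁻⁴)(+3.90) = 2.6 × 10⁻³ → stable
  61–177 m: −αΔT+βΔS = −(2.2 × 10⁻⁴)(-2.4)+(7.2 × 10⁻⁴)(-2.44) = -1.2 × 10⁻³ → UNSTABLE
  177–254 m: −αΔT+βΔS = −(2.2 × 10⁻⁴)(+1.8)+(7.2 × 10⁻⁴)(+3.08) = 1.8 × 10⁻³ → stable
The 61–177 m interval has Δρ < 0: lighter water underlies denser water.

61–177 m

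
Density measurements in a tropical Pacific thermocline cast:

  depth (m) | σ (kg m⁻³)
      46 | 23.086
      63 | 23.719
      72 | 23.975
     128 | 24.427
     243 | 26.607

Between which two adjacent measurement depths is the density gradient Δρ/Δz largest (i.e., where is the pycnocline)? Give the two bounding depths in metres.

Compute the density gradient over each adjacent pair:
  46–63 m: Δρ/Δz = 0.633/17 = 0.037 kg m⁻⁴
  63–72 m: Δρ/Δz = 0.256/9 = 0.028 kg m⁻⁴
  72–128 m: Δρ/Δz = 0.452/56 = 8.1 × 10⁻³ kg m⁻⁴
  128–243 m: Δρ/Δz = 2.180/115 = 0.019 kg m⁻⁴
The largest gradient is in the 46–63 m interval — the pycnocline.

46–63 m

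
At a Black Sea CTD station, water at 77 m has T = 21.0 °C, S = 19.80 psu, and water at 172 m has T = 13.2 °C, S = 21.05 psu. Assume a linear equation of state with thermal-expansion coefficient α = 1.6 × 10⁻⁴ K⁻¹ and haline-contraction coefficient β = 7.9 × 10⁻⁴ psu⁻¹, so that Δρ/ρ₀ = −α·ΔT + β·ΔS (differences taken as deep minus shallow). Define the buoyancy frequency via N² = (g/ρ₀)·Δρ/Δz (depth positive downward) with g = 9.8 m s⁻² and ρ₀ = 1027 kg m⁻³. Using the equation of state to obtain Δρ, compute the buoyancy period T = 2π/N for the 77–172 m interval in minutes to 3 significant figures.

6.90 min

ΔT = -7.8 K, ΔS = +1.25 psu (deep − shallow).
Δρ/ρ₀ = −αΔT + βΔS = 1.248 × 10⁻³ + 9.875 × 10⁻⁴ = 2.2355 × 10⁻³, so Δρ ≈ 2.296 kg m⁻³.
N² = (g/ρ₀)·Δρ/Δz = g·(Δρ/ρ₀)/Δz = 9.8 × 2.2355 × 10⁻³ / 95 = 2.3061 × 10⁻⁴ s⁻².
N = √(2.3061 × 10⁻⁴) = 0.015186 rad s⁻¹ → T = 2π/N = 413.75 s = 6.8958 min ≈ 6.90 min.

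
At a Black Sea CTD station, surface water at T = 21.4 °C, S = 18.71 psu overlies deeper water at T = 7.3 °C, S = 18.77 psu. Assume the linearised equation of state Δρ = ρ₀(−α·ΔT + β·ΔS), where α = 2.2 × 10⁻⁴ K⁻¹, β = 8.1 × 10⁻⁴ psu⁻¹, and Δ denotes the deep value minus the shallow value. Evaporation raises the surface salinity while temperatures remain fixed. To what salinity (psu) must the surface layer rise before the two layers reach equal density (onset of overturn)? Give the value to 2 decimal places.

Neutral buoyancy requires −α(T_deep − T_surf) + β(S_deep − S_surf′) = 0.
S_surf′ = S_deep − (α/β)·ΔT = 18.77 − (2.2 × 10⁻⁴/8.1 × 10⁻⁴)·(-14.1) = 22.5996 psu.
Increase required: 22.5996 − 18.71 = 3.8896 psu.

22.60 psu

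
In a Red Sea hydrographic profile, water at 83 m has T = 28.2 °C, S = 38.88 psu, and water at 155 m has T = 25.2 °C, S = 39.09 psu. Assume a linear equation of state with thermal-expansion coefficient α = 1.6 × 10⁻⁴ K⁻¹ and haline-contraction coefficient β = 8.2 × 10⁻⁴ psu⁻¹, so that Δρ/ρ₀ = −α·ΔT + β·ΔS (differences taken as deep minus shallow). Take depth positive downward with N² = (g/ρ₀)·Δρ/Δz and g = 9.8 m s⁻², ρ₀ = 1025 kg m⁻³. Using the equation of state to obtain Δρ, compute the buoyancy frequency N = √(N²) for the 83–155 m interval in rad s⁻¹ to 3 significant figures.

ΔT = -3.0 K, ΔS = +0.21 psu (deep − shallow).
Δρ/ρ₀ = −αΔT + βΔS = 4.80 × 10⁻⁴ + 1.722 × 10⁻⁴ = 6.522 × 10⁻⁴, so Δρ ≈ 0.6685 kg m⁻³.
N² = (g/ρ₀)·Δρ/Δz = g·(Δρ/ρ₀)/Δz = 9.8 × 6.522 × 10⁻⁴ / 72 = 8.8772 × 10⁻⁵ s⁻².
N = √(8.8772 × 10⁻⁵) = 9.4219 × 10⁻³ rad s⁻¹ ≈ 9.42 × 10⁻³ rad s⁻¹.

9.42 × 10⁻³ rad s⁻¹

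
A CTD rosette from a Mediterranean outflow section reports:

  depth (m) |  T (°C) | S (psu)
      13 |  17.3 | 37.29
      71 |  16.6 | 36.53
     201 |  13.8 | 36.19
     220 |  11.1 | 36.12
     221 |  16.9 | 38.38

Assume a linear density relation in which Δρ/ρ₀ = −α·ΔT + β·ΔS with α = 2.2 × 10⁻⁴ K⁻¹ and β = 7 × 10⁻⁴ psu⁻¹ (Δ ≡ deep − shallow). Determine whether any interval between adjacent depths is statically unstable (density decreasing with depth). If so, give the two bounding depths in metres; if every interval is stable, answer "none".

Evaluate Δρ/ρ₀ = −αΔT + βΔS across each adjacent pair:
  13–71 m: −αΔT+βΔS = −(2.2 × 10⁻⁴)(-0.7)+(7 × 10⁻⁴)(-0.76) = -3.8 × 10⁻⁴ → UNSTABLE
  71–201 m: −αΔT+βΔS = −(2.2 × 10⁻⁴)(-2.8)+(7 × 10⁻⁴)(-0.34) = 3.8 × 10⁻⁴ → stable
  201–220 m: −αΔT+βΔS = −(2.2 × 10⁻⁴)(-2.7)+(7 × 10⁻⁴)(-0.07) = 5.5 × 10⁻⁴ → stable
  220–221 m: −αΔT+βΔS = −(2.2 × 10⁻⁴)(+5.8)+(7 × 10⁻⁴)(+2.26) = 3.1 × 10⁻⁴ → stable
The 13–71 m interval has Δρ < 0: lighter water underlies denser water.

13–71 m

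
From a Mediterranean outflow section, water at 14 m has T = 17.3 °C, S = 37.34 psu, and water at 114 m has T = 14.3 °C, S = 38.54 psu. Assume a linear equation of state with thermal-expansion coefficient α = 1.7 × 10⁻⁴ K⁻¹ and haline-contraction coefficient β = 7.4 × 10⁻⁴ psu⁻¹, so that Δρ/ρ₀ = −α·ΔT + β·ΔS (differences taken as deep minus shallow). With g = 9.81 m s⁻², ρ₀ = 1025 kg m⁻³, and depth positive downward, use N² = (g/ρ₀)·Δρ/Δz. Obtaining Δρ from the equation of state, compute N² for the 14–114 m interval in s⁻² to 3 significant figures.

ΔT = -3.0 K, ΔS = +1.20 psu (deep − shallow).
Δρ/ρ₀ = −αΔT + βΔS = 5.10 × 10⁻⁴ + 8.88 × 10⁻⁴ = 1.398 × 10⁻³, so Δρ ≈ 1.433 kg m⁻³.
N² = (g/ρ₀)·Δρ/Δz = g·(Δρ/ρ₀)/Δz = 9.81 × 1.398 × 10⁻³ / 100 = 1.3714 × 10⁻⁴ s⁻² ≈ 1.37 × 10⁻⁴ s⁻².

1.37 × 10⁻⁴ s⁻²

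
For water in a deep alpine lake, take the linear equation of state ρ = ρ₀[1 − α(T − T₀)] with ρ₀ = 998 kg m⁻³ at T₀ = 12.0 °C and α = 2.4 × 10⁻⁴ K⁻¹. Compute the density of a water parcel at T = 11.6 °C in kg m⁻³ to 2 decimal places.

T − T₀ = -0.4 K.
Bracket = 1 − α·(-0.4) = 1 + (9.60 × 10⁻⁵) = 1.0000960.
ρ = 998 × 1.0000960 = 998.10 kg m⁻³.

998.10 kg m⁻³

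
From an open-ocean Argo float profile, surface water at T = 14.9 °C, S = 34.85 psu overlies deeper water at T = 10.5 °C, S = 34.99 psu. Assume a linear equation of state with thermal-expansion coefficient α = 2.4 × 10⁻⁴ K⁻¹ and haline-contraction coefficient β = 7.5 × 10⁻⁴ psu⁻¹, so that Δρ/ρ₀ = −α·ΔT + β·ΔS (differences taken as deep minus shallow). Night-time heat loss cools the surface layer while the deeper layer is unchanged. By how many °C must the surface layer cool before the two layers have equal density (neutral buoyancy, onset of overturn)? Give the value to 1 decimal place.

Neutral buoyancy requires Δρ = 0, i.e. −α(T_deep − T_surf′) + β(S_deep − S_surf) = 0.
T_surf′ = T_deep − (β/α)·ΔS = 10.5 − (7.5 × 10⁻⁴/2.4 × 10⁻⁴)·(+0.14) = 10.062 °C.
Cooling required: 14.9 − (10.062) = 4.838 °C.

4.8 °C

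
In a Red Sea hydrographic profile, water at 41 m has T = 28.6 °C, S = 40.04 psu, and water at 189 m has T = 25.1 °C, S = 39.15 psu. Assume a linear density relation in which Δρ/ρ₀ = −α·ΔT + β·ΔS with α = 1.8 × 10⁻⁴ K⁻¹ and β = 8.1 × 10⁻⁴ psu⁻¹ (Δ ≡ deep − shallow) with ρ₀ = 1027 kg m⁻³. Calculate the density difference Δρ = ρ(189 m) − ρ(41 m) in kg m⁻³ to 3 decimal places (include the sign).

ΔT = -3.5 K, ΔS = -0.89 psu (deep − shallow).
Δρ/ρ₀ = −(1.8 × 10⁻⁴)(-3.5) + (8.1 × 10⁻⁴)(-0.89) = -9.09 × 10⁻⁵.
Δρ = 1027 × (-9.09 × 10⁻⁵) = -0.093 kg m⁻³.
Negative Δρ: lighter below, statically unstable.

-0.093 kg m⁻³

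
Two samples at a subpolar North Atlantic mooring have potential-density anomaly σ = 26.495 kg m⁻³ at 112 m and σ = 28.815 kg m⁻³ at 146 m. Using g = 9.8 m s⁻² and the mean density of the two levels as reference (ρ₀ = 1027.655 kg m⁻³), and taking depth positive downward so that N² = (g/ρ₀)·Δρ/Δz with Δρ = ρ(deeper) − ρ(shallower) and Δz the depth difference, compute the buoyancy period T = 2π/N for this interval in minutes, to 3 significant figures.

Δρ = 1028.815 − 1026.495 = 2.320 kg m⁻³ over Δz = 146 − 112 = 34 m.
N² = (9.8/1027.655) × (2.320/34) = 6.5071 × 10⁻⁴ s⁻².
N = √(6.5071 × 10⁻⁴) = 0.025509 rad s⁻¹, so T = 2π/N = 246.31 s = 4.1052 min ≈ 4.11 min.

4.11 min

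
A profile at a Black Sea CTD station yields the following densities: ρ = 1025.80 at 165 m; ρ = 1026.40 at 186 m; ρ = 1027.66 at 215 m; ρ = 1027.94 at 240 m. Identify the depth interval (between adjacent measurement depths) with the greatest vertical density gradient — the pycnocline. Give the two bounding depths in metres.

186–215 m

Compute the density gradient over each adjacent pair:
  165–186 m: Δρ/Δz = 0.60/21 = 0.029 kg m⁻⁴
  186–215 m: Δρ/Δz = 1.26/29 = 0.043 kg m⁻⁴
  215–240 m: Δρ/Δz = 0.28/25 = 0.011 kg m⁻⁴
The largest gradient is in the 186–215 m interval — the pycnocline.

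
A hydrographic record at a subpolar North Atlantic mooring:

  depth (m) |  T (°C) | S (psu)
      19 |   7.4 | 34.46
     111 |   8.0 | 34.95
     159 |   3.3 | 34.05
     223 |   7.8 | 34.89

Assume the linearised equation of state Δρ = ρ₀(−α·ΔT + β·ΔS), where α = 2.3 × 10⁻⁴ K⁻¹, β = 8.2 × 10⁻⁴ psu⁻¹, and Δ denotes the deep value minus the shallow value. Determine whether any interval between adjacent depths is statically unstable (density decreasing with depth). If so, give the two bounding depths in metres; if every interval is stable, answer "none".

159–223 m

Evaluate Δρ/ρ₀ = −αΔT + βΔS across each adjacent pair:
  19–111 m: −αΔT+βΔS = −(2.3 × 10⁻⁴)(+0.6)+(8.2 × 10⁻⁴)(+0.49) = 2.6 × 10⁻⁴ → stable
  111–159 m: −αΔT+βΔS = −(2.3 × 10⁻⁴)(-4.7)+(8.2 × 10⁻⁴)(-0.90) = 3.4 × 10⁻⁴ → stable
  159–223 m: −αΔT+βΔS = −(2.3 × 10⁻⁴)(+4.5)+(8.2 × 10⁻⁴)(+0.84) = -3.5 × 10⁻⁴ → UNSTABLE
The 159–223 m interval has Δρ < 0: lighter water underlies denser water.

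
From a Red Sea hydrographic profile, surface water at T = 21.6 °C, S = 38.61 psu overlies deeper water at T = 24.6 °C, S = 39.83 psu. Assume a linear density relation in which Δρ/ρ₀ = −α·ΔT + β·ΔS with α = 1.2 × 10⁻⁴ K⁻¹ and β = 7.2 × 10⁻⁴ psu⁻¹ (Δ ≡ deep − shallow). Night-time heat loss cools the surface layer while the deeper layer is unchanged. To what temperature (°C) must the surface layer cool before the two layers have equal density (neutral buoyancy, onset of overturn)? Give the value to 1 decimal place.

Neutral buoyancy requires Δρ = 0, i.e. −α(T_deep − T_surf′) + β(S_deep − S_surf) = 0.
T_surf′ = T_deep − (β/α)·ΔS = 24.6 − (7.2 × 10⁻⁴/1.2 × 10⁻⁴)·(+1.22) = 17.280 °C.
Cooling required: 21.6 − (17.280) = 4.320 °C.

17.3 °C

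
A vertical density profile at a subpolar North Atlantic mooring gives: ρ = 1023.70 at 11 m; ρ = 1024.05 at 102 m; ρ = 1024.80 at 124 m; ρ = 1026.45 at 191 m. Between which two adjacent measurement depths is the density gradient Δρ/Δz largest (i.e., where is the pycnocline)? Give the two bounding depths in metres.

102–124 m

Compute the density gradient over each adjacent pair:
  11–102 m: Δρ/Δz = 0.35/91 = 3.8 × 10⁻³ kg m⁻⁴
  102–124 m: Δρ/Δz = 0.75/22 = 0.034 kg m⁻⁴
  124–191 m: Δρ/Δz = 1.65/67 = 0.025 kg m⁻⁴
The largest gradient is in the 102–124 m interval — the pycnocline.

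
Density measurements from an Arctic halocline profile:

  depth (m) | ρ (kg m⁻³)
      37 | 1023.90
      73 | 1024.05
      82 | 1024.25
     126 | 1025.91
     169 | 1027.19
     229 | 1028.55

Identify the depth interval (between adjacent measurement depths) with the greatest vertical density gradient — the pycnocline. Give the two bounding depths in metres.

Compute the density gradient over each adjacent pair:
  37–73 m: Δρ/Δz = 0.15/36 = 4.2 × 10⁻³ kg m⁻⁴
  73–82 m: Δρ/Δz = 0.20/9 = 0.022 kg m⁻⁴
  82–126 m: Δρ/Δz = 1.66/44 = 0.038 kg m⁻⁴
  126–169 m: Δρ/Δz = 1.28/43 = 0.030 kg m⁻⁴
  169–229 m: Δρ/Δz = 1.36/60 = 0.023 kg m⁻⁴
The largest gradient is in the 82–126 m interval — the pycnocline.

82–126 m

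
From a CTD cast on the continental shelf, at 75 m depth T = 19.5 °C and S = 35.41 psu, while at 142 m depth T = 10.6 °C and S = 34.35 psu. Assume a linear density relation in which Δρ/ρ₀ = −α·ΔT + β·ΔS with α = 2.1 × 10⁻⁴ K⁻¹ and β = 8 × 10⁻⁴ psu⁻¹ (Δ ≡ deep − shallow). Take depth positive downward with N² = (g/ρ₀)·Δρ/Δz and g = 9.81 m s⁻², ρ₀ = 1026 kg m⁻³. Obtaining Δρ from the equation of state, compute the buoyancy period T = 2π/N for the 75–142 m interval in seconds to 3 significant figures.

514 s

ΔT = -8.9 K, ΔS = -1.06 psu (deep − shallow).
Δρ/ρ₀ = −αΔT + βΔS = 1.869 × 10⁻³ − 8.48 × 10⁻⁴ = 1.021 × 10⁻³, so Δρ ≈ 1.048 kg m⁻³.
N² = (g/ρ₀)·Δρ/Δz = g·(Δρ/ρ₀)/Δz = 9.81 × 1.021 × 10⁻³ / 67 = 1.4949 × 10⁻⁴ s⁻².
N = √(1.4949 × 10⁻⁴) = 0.012227 rad s⁻¹ → T = 2π/N = 513.88 s ≈ 514 s.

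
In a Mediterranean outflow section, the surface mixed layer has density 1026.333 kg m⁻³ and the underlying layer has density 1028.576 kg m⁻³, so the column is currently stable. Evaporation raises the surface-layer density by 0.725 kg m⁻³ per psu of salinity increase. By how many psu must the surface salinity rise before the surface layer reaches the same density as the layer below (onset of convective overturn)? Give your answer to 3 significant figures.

3.09 psu

Density deficit of the surface layer: 1028.576 − 1026.333 = 2.243 kg m⁻³.
Required change = 2.243 / 0.725 = 3.09 psu.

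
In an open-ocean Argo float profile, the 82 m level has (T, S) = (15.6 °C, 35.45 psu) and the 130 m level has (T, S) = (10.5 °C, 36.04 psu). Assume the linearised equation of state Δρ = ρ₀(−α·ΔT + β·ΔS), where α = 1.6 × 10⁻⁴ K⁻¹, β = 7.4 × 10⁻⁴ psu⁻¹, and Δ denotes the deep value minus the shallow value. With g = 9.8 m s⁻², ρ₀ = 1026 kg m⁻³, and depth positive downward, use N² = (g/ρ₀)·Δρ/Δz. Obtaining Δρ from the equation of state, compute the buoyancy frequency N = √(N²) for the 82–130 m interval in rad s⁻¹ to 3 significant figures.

ΔT = -5.1 K, ΔS = +0.59 psu (deep − shallow).
Δρ/ρ₀ = −αΔT + βΔS = 8.16 × 10⁻⁴ + 4.366 × 10⁻⁴ = 1.2526 × 10⁻³, so Δρ ≈ 1.285 kg m⁻³.
N² = (g/ρ₀)·Δρ/Δz = g·(Δρ/ρ₀)/Δz = 9.8 × 1.2526 × 10⁻³ / 48 = 2.5574 × 10⁻⁴ s⁻².
N = √(2.5574 × 10⁻⁴) = 0.015992 rad s⁻¹ ≈ 0.0160 rad s⁻¹.

0.0160 rad s⁻¹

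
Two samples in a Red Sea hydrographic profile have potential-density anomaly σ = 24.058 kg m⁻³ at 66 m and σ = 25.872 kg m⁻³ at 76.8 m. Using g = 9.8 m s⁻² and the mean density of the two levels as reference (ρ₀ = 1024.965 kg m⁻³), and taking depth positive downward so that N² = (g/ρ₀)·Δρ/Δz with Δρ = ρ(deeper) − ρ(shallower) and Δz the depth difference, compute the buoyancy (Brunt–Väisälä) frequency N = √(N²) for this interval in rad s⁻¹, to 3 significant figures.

Δρ = 1025.872 − 1024.058 = 1.814 kg m⁻³ over Δz = 76.8 − 66 = 10.8 m.
N² = (9.8/1024.965) × (1.814/10.8) = 1.6059 × 10⁻³ s⁻².
N = √(1.6059 × 10⁻³) = 0.040074 rad s⁻¹ ≈ 0.0401 rad s⁻¹.

0.0401 rad s⁻¹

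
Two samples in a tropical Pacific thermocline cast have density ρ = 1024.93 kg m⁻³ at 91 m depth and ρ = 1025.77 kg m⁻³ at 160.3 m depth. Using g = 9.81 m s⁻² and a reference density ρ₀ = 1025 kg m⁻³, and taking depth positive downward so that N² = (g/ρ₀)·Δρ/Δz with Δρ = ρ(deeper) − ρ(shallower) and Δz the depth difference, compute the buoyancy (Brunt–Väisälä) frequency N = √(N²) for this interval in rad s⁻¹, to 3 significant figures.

0.0108 rad s⁻¹

Δρ = 1025.77 − 1024.93 = 0.84 kg m⁻³ over Δz = 160.3 − 91 = 69.3 m.
N² = (9.81/1025) × (0.84/69.3) = 1.1601 × 10⁻⁴ s⁻².
N = √(1.1601 × 10⁻⁴) = 0.010771 rad s⁻¹ ≈ 0.0108 rad s⁻¹.
A positive N² confirms static stability across the interval.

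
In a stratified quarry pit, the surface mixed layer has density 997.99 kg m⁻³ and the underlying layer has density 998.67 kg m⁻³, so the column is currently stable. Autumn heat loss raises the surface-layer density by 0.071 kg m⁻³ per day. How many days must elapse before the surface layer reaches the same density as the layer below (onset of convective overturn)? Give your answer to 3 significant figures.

9.58 days

Density deficit of the surface layer: 998.67 − 997.99 = 0.68 kg m⁻³.
Required change = 0.68 / 0.071 = 9.58 days.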